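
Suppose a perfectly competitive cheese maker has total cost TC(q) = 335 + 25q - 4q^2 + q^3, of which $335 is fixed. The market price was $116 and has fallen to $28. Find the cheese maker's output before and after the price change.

Output falls from 7 to 3

AVC = 25 - 4q + q^2, minimized at q = 2 where min AVC = $21. MC = 25 - 8q + 3q^2.
At P = $116 ≥ min AVC, set P = MC on the rising branch: q = 7.
At P = $28 ≥ min AVC, set P = MC: q = 3. The firm stays open but cuts output.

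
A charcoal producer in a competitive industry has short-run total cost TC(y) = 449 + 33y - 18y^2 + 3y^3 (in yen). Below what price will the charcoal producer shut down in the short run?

¥6 per unit

The shutdown price is the minimum of AVC. VC = 33y - 18y^2 + 3y^3, so AVC = 33 - 18y + 3y^2.
dAVC/dy = -18 + 6y = 0 gives y = 3. min AVC = 33 - 18·3 + 3·3^2 = 6.
For P < ¥6 the firm produces nothing.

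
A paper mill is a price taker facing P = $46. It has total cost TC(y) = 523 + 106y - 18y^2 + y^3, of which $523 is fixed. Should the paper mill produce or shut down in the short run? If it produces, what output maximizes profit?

Produce at y = 10

From TC, MC = TC'(y) = 106 - 36y + 3y^2 and AVC = VC/y = 106 - 18y + y^2.
AVC is minimized where dAVC/dy = -18 + 2y = 0, at y = 9; min AVC = 106 - 18·9 + 9^2 = $25.
P = $46 exceeds min AVC = $25, so the firm stays open.
Solving P = MC: 60 - 36y + 3y^2 = 0 ⇒ y = 2 or 10. On the upward-sloping branch, y* = 10.
Check: AVC at y = 10 is $26 ≤ P, so revenue covers variable cost.
Profit = P·y − TC = 46·10 − 783 = -$323, a loss, but smaller than the $523 fixed cost the firm would lose by shutting down.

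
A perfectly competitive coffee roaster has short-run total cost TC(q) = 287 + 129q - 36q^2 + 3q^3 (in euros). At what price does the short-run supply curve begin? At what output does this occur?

The shutdown price is the minimum of AVC. VC = 129q - 36q^2 + 3q^3, so AVC = 129 - 36q + 3q^2.
dAVC/dq = -36 + 6q = 0 gives q = 6. min AVC = 129 - 36·6 + 3·6^2 = 21.
The firm shuts down for any P below €21.

€21 per unit, at q = 6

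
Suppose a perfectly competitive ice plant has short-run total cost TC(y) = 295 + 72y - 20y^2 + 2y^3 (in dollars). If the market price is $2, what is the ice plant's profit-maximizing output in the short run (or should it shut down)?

Shut down

Strip out fixed cost: VC = 72y - 20y^2 + 2y^3. Then AVC = 72 - 20y + 2y^2 and MC = 72 - 40y + 6y^2.
AVC is minimized where dAVC/dy = -20 + 4y = 0, at y = 5; min AVC = 72 - 20·5 + 2·5^2 = $22.
With P < min AVC ($2 < $22), every unit sold adds to the loss.
Shutting down limits the loss to fixed cost, $295.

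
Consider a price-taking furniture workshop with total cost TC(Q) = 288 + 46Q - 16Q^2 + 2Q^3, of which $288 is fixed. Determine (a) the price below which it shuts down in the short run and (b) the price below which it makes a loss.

AVC = 46 - 16Q + 2Q^2; minimized at Q = 4, giving min AVC = $14. That is the shutdown price.
ATC = 288/Q + 46 - 16Q + 2Q^2. Setting dATC/dQ = −288/Q^2 − 16 + 4Q = 0 gives Q = 6 (since 4·6^3 − 16·6^2 = 288).
min ATC = 288/6 + 46 − 16·6 + 2·6^2 = $70. That is the break-even price.
Between these two prices the firm operates at a loss; above $70 it earns a profit.

Shutdown price = $14; break-even price = $70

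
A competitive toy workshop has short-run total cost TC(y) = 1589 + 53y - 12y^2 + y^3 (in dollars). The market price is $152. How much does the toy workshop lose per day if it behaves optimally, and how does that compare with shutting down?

AVC = 53 - 12y + y^2 has its minimum $17 at y = 6; price $152 clears that bar, so the firm operates.
MC = 53 - 24y + 3y^2. Setting P = MC and taking the root on the rising branch gives y* = 11.
TR = 152·11 = 1672. TC = 1589 + 462 = 2051. Profit = 1672 − 2051 = -$379.
That loss of $379 beats the $1589 the firm would lose by shutting down; producing recovers $1210 of fixed cost.

Profit = -$379 at y = 11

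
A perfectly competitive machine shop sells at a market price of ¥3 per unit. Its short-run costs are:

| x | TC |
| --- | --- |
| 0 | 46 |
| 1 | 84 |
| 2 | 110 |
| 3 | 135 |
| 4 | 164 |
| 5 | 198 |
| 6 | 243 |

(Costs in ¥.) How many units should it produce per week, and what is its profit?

x = 0 (shut down); profit = -¥46

Tabulate TR − TC: x=0: -46; x=1: -81; x=2: -104; x=3: -126; x=4: -152; x=5: -183; x=6: -225.
Profit is highest at x = 0. Equivalently, the lowest AVC in the table is 118/4 ≈ ¥29.50 at x = 4, and P = ¥3 falls below it — price never covers variable cost, so the firm shuts down and loses only its fixed cost.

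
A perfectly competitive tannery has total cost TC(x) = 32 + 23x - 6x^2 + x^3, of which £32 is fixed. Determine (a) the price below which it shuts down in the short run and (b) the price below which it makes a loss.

AVC = 23 - 6x + x^2; minimized at x = 3, giving min AVC = £14. That is the shutdown price.
ATC = 32/x + 23 - 6x + x^2. Setting dATC/dx = −32/x^2 − 6 + 2x = 0 gives x = 4 (since 2·4^3 − 6·4^2 = 32).
min ATC = 32/4 + 23 − 6·4 + 4^2 = £23. That is the break-even price.
Between these two prices the firm operates at a loss; above £23 it earns a profit.

Shutdown price = £14; break-even price = £23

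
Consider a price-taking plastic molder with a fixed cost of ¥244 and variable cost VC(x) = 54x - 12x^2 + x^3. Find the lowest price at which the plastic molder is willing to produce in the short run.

¥18 per unit

The firm shuts down when price falls below the minimum of average variable cost. AVC = VC/x = 54 - 12x + x^2.
dAVC/dx = -12 + 2x = 0 gives x = 6. min AVC = 54 - 12·6 + 6^2 = 18.
For P < ¥18 the firm produces nothing.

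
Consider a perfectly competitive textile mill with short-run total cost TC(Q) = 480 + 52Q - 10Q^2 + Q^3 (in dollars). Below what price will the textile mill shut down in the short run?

$27 per unit

The shutdown price is the minimum of AVC. VC = 52Q - 10Q^2 + Q^3, so AVC = 52 - 10Q + Q^2.
dAVC/dQ = -10 + 2Q = 0 gives Q = 5. min AVC = 52 - 10·5 + 5^2 = 27.
The firm shuts down for any P below $27.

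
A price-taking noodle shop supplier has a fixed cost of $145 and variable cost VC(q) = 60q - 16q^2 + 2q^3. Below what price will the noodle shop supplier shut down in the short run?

The firm shuts down when price falls below the minimum of average variable cost. AVC = VC/q = 60 - 16q + 2q^2.
dAVC/dq = -16 + 4q = 0 gives q = 4. min AVC = 60 - 16·4 + 2·4^2 = 28.
For P < $28 the firm produces nothing.

$28 per unit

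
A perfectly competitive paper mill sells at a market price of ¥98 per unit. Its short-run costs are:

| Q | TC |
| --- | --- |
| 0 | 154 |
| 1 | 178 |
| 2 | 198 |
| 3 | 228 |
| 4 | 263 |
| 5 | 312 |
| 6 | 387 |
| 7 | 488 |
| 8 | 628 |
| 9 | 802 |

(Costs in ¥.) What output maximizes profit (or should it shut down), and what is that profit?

Compute π = P·Q − TC at each output: Q=0: -154; Q=1: -80; Q=2: -2; Q=3: 66; Q=4: 129; Q=5: 178; Q=6: 201; Q=7: 198; Q=8: 156; Q=9: 80.
Profit is maximized at Q = 6. AVC there is 233/6 = ¥38.83 ≤ P, so producing beats shutting down (which would give -¥154).

Q = 6; profit = ¥201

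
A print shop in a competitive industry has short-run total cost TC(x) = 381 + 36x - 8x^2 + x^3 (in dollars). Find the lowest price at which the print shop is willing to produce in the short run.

$20 per unit

The firm shuts down when price falls below the minimum of average variable cost. AVC = VC/x = 36 - 8x + x^2.
dAVC/dx = -8 + 2x = 0 gives x = 4. min AVC = 36 - 8·4 + 4^2 = 20.
So the shutdown price is $20.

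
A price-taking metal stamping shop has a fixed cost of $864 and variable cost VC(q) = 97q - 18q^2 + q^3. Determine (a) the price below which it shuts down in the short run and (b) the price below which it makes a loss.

AVC = 97 - 18q + q^2; minimized at q = 9, giving min AVC = $16. That is the shutdown price.
ATC = 864/q + 97 - 18q + q^2. Setting dATC/dq = −864/q^2 − 18 + 2q = 0 gives q = 12 (since 2·12^3 − 18·12^2 = 864).
min ATC = 864/12 + 97 − 18·12 + 12^2 = $97. That is the break-even price.
For $16 ≤ P < $97 the firm produces at a loss; below $16 it shuts down.

Shutdown price = $16; break-even price = $97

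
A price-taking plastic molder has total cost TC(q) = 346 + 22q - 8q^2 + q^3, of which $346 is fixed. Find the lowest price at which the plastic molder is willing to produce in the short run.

The firm shuts down when price falls below the minimum of average variable cost. AVC = VC/q = 22 - 8q + q^2.
dAVC/dq = -8 + 2q = 0 gives q = 4. min AVC = 22 - 8·4 + 4^2 = 6.
So the shutdown price is $6.

$6 per unit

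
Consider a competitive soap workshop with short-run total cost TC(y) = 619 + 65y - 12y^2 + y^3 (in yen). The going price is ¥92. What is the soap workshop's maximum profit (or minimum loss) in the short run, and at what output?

AVC = 65 - 12y + y^2; min AVC = ¥29 at y = 6. Since P = ¥92 ≥ min AVC, the firm produces.
MC = 65 - 24y + 3y^2. Setting P = MC and taking the root on the rising branch gives y* = 9.
TR = 92·9 = 828. TC = 619 + 342 = 961. Profit = 828 − 961 = -¥133.
By producing, the firm covers all variable cost plus ¥486 of fixed cost; shutting down would lose the full ¥619.

Profit = -¥133 at y = 9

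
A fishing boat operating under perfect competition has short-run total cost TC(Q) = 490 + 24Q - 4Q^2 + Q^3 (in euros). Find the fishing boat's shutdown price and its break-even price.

Shutdown price = €20; break-even price = €115

AVC = 24 - 4Q + Q^2; minimized at Q = 2, giving min AVC = €20. That is the shutdown price.
ATC = 490/Q + 24 - 4Q + Q^2. Setting dATC/dQ = −490/Q^2 − 4 + 2Q = 0 gives Q = 7 (since 2·7^3 − 4·7^2 = 490).
min ATC = 490/7 + 24 − 4·7 + 7^2 = €115. That is the break-even price.
Between these two prices the firm operates at a loss; above €115 it earns a profit.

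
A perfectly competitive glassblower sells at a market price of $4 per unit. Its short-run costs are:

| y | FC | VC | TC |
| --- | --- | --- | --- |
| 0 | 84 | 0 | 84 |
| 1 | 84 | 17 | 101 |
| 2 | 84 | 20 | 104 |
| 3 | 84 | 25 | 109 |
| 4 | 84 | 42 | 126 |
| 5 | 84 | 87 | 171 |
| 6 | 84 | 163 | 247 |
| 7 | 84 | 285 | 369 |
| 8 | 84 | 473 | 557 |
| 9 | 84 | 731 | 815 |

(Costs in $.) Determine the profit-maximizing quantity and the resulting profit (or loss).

y = 0 (shut down); profit = -$84

Profit at each row (π = 4y − TC): y=0: -84; y=1: -97; y=2: -96; y=3: -97; y=4: -110; y=5: -151; y=6: -223; y=7: -341; y=8: -525; y=9: -779.
Profit is highest at y = 0. Equivalently, the lowest AVC in the table is 25/3 ≈ $8.33 at y = 3, and P = $4 falls below it — price never covers variable cost, so the firm shuts down and loses only its fixed cost.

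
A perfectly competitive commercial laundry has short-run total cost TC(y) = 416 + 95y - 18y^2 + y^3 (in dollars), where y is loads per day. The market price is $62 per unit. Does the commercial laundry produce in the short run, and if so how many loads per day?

Variable cost is VC = 95y - 18y^2 + y^3, so AVC = VC/y = 95 - 18y + y^2 and MC = dTC/dy = 95 - 36y + 3y^2.
The AVC parabola has its vertex at y = 18/2 = 9, where AVC = 95 - 18·9 + 9^2 = $14.
Because $62 ≥ $14, revenue can cover variable cost; the firm operates.
Set P = MC: 62 = 95 - 36y + 3y^2 → 33 - 36y + 3y^2 = 0. The roots are y = 1 and y = 11; the profit-maximizing output is on the rising part of MC, so y* = 11.
Check: AVC at y = 11 is $18 ≤ P, so revenue covers variable cost.
Profit = P·y − TC = 62·11 − 614 = $68.

Produce at y = 11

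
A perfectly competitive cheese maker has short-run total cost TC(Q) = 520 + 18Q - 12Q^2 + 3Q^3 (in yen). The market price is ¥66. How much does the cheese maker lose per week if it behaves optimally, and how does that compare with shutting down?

AVC = 18 - 12Q + 3Q^2 has its minimum ¥6 at Q = 2; price ¥66 clears that bar, so the firm operates.
MC = 18 - 24Q + 9Q^2. Setting P = MC and taking the root on the rising branch gives Q* = 4.
TR = 66·4 = 264. TC = 520 + 72 = 592. Profit = 264 − 592 = -¥328.
By producing, the firm covers all variable cost plus ¥192 of fixed cost; shutting down would lose the full ¥520.

Profit = -¥328 at Q = 4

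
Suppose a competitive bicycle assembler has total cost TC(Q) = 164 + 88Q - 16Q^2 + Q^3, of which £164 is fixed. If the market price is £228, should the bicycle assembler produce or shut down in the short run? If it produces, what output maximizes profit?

Produce at Q = 14

Variable cost is VC = 88Q - 16Q^2 + Q^3, so AVC = VC/Q = 88 - 16Q + Q^2 and MC = dTC/dQ = 88 - 32Q + 3Q^2.
AVC hits its minimum where MC = AVC, at Q = 8, giving min AVC = 88 - 16·8 + 8^2 = £24.
P = £228 exceeds min AVC = £24, so the firm stays open.
Solving P = MC: -140 - 32Q + 3Q^2 = 0 ⇒ Q = -10/3 or 14. On the upward-sloping branch, Q* = 14.
Check: AVC at Q = 14 is £60 ≤ P, so revenue covers variable cost.
Profit = P·Q − TC = 228·14 − 1004 = £2188.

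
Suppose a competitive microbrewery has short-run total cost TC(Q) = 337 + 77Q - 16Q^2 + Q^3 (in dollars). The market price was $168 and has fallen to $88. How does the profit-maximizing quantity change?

Output falls from 13 to 11

MC = 77 - 32Q + 3Q^2; the shutdown threshold is min AVC = $13 (at Q = 8).
At P = $168 ≥ min AVC, set P = MC on the rising branch: Q = 13.
At P = $88 ≥ min AVC, set P = MC: Q = 11. The firm stays open but cuts output.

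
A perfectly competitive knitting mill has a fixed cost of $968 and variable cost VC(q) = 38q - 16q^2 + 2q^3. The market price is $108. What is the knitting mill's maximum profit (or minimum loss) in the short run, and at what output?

Profit = -$380 at q = 7

AVC = 38 - 16q + 2q^2 has its minimum $6 at q = 4; price $108 clears that bar, so the firm operates.
With MC = 38 - 32q + 6q^2, P = MC on the upward-sloping part at q* = 7.
TR = 108·7 = 756. TC = 968 + 168 = 1136. Profit = 756 − 1136 = -$380.
That loss of $380 beats the $968 the firm would lose by shutting down; producing recovers $588 of fixed cost.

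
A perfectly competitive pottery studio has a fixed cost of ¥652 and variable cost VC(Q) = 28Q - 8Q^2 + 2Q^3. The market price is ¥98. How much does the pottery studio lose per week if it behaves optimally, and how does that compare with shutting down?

AVC = 28 - 8Q + 2Q^2; min AVC = ¥20 at Q = 2. Since P = ¥98 ≥ min AVC, the firm produces.
MC = 28 - 16Q + 6Q^2. Setting P = MC and taking the root on the rising branch gives Q* = 5.
TR = 98·5 = 490. TC = 652 + 190 = 842. Profit = 490 − 842 = -¥352.
That loss of ¥352 beats the ¥652 the firm would lose by shutting down; producing recovers ¥300 of fixed cost.

Profit = -¥352 at Q = 5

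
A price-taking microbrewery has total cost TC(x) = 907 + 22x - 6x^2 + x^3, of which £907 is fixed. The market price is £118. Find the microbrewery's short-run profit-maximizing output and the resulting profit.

Profit = -£267 at x = 8

AVC = 22 - 6x + x^2 has its minimum £13 at x = 3; price £118 clears that bar, so the firm operates.
With MC = 22 - 12x + 3x^2, P = MC on the upward-sloping part at x* = 8.
TR = 118·8 = 944. TC = 907 + 304 = 1211. Profit = 944 − 1211 = -£267.
By producing, the firm covers all variable cost plus £640 of fixed cost; shutting down would lose the full £907.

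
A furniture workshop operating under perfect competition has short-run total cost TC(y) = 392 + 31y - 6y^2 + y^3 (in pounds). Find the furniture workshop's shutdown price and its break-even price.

Shutdown price = min AVC. AVC = 31 - 6y + y^2, with vertex at y = 3 and minimum £22.
ATC = 392/y + 31 - 6y + y^2. Setting dATC/dy = −392/y^2 − 6 + 2y = 0 gives y = 7 (since 2·7^3 − 6·7^2 = 392).
min ATC = 392/7 + 31 − 6·7 + 7^2 = £94. That is the break-even price.
Between these two prices the firm operates at a loss; above £94 it earns a profit.

Shutdown price = £22; break-even price = £94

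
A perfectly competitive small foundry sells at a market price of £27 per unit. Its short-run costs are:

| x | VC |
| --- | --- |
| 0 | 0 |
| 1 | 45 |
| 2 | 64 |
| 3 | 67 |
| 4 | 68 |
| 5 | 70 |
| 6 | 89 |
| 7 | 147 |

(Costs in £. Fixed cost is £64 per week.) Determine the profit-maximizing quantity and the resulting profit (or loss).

Compute π = P·x − TC at each output: x=0: -64; x=1: -82; x=2: -74; x=3: -50; x=4: -24; x=5: 1; x=6: 9; x=7: -22.
Profit is maximized at x = 6. AVC there is 89/6 = £14.83 ≤ P, so producing beats shutting down (which would give -£64).

x = 6; profit = £9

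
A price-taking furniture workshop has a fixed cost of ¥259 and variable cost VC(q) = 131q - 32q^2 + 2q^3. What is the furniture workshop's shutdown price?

The firm shuts down when price falls below the minimum of average variable cost. AVC = VC/q = 131 - 32q + 2q^2.
At the minimum of AVC, MC = AVC. MC = 131 - 64q + 6q^2; setting MC = AVC gives 4q^2 - 32q = 0, so q = 8. min AVC = 3.
So the shutdown price is ¥3.

¥3 per unit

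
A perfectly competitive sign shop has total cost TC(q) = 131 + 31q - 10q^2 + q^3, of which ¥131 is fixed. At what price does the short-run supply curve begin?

The shutdown price is the minimum of AVC. VC = 31q - 10q^2 + q^3, so AVC = 31 - 10q + q^2.
At the minimum of AVC, MC = AVC. MC = 31 - 20q + 3q^2; setting MC = AVC gives 2q^2 - 10q = 0, so q = 5. min AVC = 6.
So the shutdown price is ¥6.

¥6 per unit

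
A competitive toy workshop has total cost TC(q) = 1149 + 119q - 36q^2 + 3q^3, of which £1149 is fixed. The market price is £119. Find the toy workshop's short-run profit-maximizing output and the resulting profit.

Profit = -£381 at q = 8

AVC = 119 - 36q + 3q^2 has its minimum £11 at q = 6; price £119 clears that bar, so the firm operates.
With MC = 119 - 72q + 9q^2, P = MC on the upward-sloping part at q* = 8.
TR = 119·8 = 952. TC = 1149 + 184 = 1333. Profit = 952 − 1333 = -£381.
Shutting down would mean losing the fixed cost of £1149, so operating at a loss of £381 is better by £768.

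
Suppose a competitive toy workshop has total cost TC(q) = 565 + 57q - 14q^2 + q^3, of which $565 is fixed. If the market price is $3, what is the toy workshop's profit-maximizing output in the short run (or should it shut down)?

Shut down

Strip out fixed cost: VC = 57q - 14q^2 + q^3. Then AVC = 57 - 14q + q^2 and MC = 57 - 28q + 3q^2.
AVC is minimized where dAVC/dq = -14 + 2q = 0, at q = 7; min AVC = 57 - 14·7 + 7^2 = $8.
Since P = $3 < min AVC = $8, price fails to cover variable cost at any output.
Best response: produce nothing and absorb the $565 fixed cost.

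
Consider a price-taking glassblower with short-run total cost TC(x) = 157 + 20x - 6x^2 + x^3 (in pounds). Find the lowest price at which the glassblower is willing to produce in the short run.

Short-run supply begins at min AVC. From VC = 20x - 6x^2 + x^3, AVC = 20 - 6x + x^2.
At the minimum of AVC, MC = AVC. MC = 20 - 12x + 3x^2; setting MC = AVC gives 2x^2 - 6x = 0, so x = 3. min AVC = 11.
For P < £11 the firm produces nothing.

£11 per unit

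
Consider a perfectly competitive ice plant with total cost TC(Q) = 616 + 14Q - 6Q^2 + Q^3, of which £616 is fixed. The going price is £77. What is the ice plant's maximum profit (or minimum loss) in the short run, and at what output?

Profit = -£224 at Q = 7

AVC = 14 - 6Q + Q^2; min AVC = £5 at Q = 3. Since P = £77 ≥ min AVC, the firm produces.
MC = 14 - 12Q + 3Q^2. Setting P = MC and taking the root on the rising branch gives Q* = 7.
TR = 77·7 = 539. TC = 616 + 147 = 763. Profit = 539 − 763 = -£224.
That loss of £224 beats the £616 the firm would lose by shutting down; producing recovers £392 of fixed cost.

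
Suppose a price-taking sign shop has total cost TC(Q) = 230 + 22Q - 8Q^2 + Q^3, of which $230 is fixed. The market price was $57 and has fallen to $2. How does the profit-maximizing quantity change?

Output falls from 7 to 0 (the firm shuts down)

MC = 22 - 16Q + 3Q^2; the shutdown threshold is min AVC = $6 (at Q = 4).
With P = $57 above the shutdown price, P = MC gives Q = 7.
At P = $2 < min AVC = $6, price no longer covers variable cost at any output, so the firm shuts down: Q = 0.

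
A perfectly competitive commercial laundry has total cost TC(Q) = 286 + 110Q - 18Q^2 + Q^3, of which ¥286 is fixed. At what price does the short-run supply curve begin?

The shutdown price is the minimum of AVC. VC = 110Q - 18Q^2 + Q^3, so AVC = 110 - 18Q + Q^2.
dAVC/dQ = -18 + 2Q = 0 gives Q = 9. min AVC = 110 - 18·9 + 9^2 = 29.
So the shutdown price is ¥29.

¥29 per unit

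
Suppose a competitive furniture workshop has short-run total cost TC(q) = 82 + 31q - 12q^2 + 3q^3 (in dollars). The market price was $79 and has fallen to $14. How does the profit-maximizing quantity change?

Output falls from 4 to 0 (the firm shuts down)

AVC = 31 - 12q + 3q^2, minimized at q = 2 where min AVC = $19. MC = 31 - 24q + 9q^2.
With P = $79 above the shutdown price, P = MC gives q = 4.
At P = $14 < min AVC = $19, price no longer covers variable cost at any output, so the firm shuts down: q = 0.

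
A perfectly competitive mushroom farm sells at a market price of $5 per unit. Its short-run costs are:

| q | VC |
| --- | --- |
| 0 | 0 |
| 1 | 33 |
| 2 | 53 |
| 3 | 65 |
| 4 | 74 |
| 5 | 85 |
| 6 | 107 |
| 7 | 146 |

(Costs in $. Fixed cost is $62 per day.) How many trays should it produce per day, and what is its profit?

q = 0 (shut down); profit = -$62

Tabulate TR − TC: q=0: -62; q=1: -90; q=2: -105; q=3: -112; q=4: -116; q=5: -122; q=6: -139; q=7: -173.
Profit is highest at q = 0. Equivalently, the lowest AVC in the table is 85/5 ≈ $17 at q = 5, and P = $5 falls below it — price never covers variable cost, so the firm shuts down and loses only its fixed cost.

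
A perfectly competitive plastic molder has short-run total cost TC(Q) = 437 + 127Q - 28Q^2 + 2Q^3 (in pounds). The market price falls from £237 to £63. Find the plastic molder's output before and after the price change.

AVC = 127 - 28Q + 2Q^2, minimized at Q = 7 where min AVC = £29. MC = 127 - 56Q + 6Q^2.
With P = £237 above the shutdown price, P = MC gives Q = 11.
At P = £63 ≥ min AVC, set P = MC: Q = 8. The firm stays open but cuts output.

Output falls from 11 to 8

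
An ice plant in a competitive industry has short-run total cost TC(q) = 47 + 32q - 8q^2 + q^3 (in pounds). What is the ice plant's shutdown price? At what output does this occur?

Short-run supply begins at min AVC. From VC = 32q - 8q^2 + q^3, AVC = 32 - 8q + q^2.
dAVC/dq = -8 + 2q = 0 gives q = 4. min AVC = 32 - 8·4 + 4^2 = 16.
So the shutdown price is £16.

£16 per unit, at q = 4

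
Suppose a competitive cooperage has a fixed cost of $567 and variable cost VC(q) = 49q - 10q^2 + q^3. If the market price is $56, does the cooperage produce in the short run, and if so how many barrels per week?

Produce at q = 7

Strip out fixed cost: VC = 49q - 10q^2 + q^3. Then AVC = 49 - 10q + q^2 and MC = 49 - 20q + 3q^2.
AVC hits its minimum where MC = AVC, at q = 5, giving min AVC = 49 - 10·5 + 5^2 = $24.
P = $56 exceeds min AVC = $24, so the firm stays open.
Solving P = MC: -7 - 20q + 3q^2 = 0 ⇒ q = -1/3 or 7. On the upward-sloping branch, q* = 7.
Check: AVC at q = 7 is $28 ≤ P, so revenue covers variable cost.
Profit = P·q − TC = 56·7 − 763 = -$371, a loss, but smaller than the $567 fixed cost the firm would lose by shutting down.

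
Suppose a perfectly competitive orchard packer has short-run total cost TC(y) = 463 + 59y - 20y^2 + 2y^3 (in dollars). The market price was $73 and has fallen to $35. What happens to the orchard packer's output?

Output falls from 7 to 6

MC = 59 - 40y + 6y^2; the shutdown threshold is min AVC = $9 (at y = 5).
At P = $73 ≥ min AVC, set P = MC on the rising branch: y = 7.
At P = $35 ≥ min AVC, set P = MC: y = 6. The firm stays open but cuts output.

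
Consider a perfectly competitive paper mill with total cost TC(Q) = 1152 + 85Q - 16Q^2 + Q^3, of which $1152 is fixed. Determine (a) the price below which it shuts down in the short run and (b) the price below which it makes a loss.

Shutdown price = min AVC. AVC = 85 - 16Q + Q^2, with vertex at Q = 8 and minimum $21.
ATC = 1152/Q + 85 - 16Q + Q^2. Setting dATC/dQ = −1152/Q^2 − 16 + 2Q = 0 gives Q = 12 (since 2·12^3 − 16·12^2 = 1152).
min ATC = 1152/12 + 85 − 16·12 + 12^2 = $133. That is the break-even price.
For $21 ≤ P < $133 the firm produces at a loss; below $21 it shuts down.

Shutdown price = $21; break-even price = $133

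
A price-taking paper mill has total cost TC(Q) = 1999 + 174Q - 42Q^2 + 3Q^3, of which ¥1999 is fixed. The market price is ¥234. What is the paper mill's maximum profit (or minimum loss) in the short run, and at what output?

AVC = 174 - 42Q + 3Q^2 has its minimum ¥27 at Q = 7; price ¥234 clears that bar, so the firm operates.
With MC = 174 - 84Q + 9Q^2, P = MC on the upward-sloping part at Q* = 10.
TR = 234·10 = 2340. TC = 1999 + 540 = 2539. Profit = 2340 − 2539 = -¥199.
That loss of ¥199 beats the ¥1999 the firm would lose by shutting down; producing recovers ¥1800 of fixed cost.

Profit = -¥199 at Q = 10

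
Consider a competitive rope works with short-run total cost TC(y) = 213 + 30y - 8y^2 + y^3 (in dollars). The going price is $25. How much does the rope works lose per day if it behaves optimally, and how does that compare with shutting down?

Profit = -$163 at y = 5

AVC = 30 - 8y + y^2 has its minimum $14 at y = 4; price $25 clears that bar, so the firm operates.
With MC = 30 - 16y + 3y^2, P = MC on the upward-sloping part at y* = 5.
TR = 25·5 = 125. TC = 213 + 75 = 288. Profit = 125 − 288 = -$163.
By producing, the firm covers all variable cost plus $50 of fixed cost; shutting down would lose the full $213.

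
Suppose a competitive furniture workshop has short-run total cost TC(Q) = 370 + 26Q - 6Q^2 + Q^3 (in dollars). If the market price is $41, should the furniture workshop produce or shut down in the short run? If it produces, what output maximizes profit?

Produce at Q = 5

From TC, MC = TC'(Q) = 26 - 12Q + 3Q^2 and AVC = VC/Q = 26 - 6Q + Q^2.
AVC hits its minimum where MC = AVC, at Q = 3, giving min AVC = 26 - 6·3 + 3^2 = $17.
Because $41 ≥ $17, revenue can cover variable cost; the firm operates.
Set P = MC: 41 = 26 - 12Q + 3Q^2 → -15 - 12Q + 3Q^2 = 0. The roots are Q = -1 and Q = 5; the profit-maximizing output is on the rising part of MC, so Q* = 5.
Check: AVC at Q = 5 is $21 ≤ P, so revenue covers variable cost.
Profit = P·Q − TC = 41·5 − 475 = -$270, a loss, but smaller than the $370 fixed cost the firm would lose by shutting down.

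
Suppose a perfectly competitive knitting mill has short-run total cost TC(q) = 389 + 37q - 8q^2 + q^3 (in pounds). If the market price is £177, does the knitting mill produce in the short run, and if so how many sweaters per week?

Variable cost is VC = 37q - 8q^2 + q^3, so AVC = VC/q = 37 - 8q + q^2 and MC = dTC/dq = 37 - 16q + 3q^2.
The AVC parabola has its vertex at q = 8/2 = 4, where AVC = 37 - 8·4 + 4^2 = £21.
P = £177 exceeds min AVC = £21, so the firm stays open.
P = MC gives -140 - 16q + 3q^2 = 0, with roots -14/3 and 10. Take the larger (rising MC): q* = 10.
Check: AVC at q = 10 is £57 ≤ P, so revenue covers variable cost.
Profit = P·q − TC = 177·10 − 959 = £811.

Produce at q = 10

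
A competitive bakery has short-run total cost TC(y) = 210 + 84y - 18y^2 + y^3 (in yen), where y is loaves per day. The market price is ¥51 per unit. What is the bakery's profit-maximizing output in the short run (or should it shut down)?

Variable cost is VC = 84y - 18y^2 + y^3, so AVC = VC/y = 84 - 18y + y^2 and MC = dTC/dy = 84 - 36y + 3y^2.
AVC is minimized where dAVC/dy = -18 + 2y = 0, at y = 9; min AVC = 84 - 18·9 + 9^2 = ¥3.
P = ¥51 exceeds min AVC = ¥3, so the firm stays open.
P = MC gives 33 - 36y + 3y^2 = 0, with roots 1 and 11. Take the larger (rising MC): y* = 11.
Check: AVC at y = 11 is ¥7 ≤ P, so revenue covers variable cost.
Profit = P·y − TC = 51·11 − 287 = ¥274.

Produce at y = 11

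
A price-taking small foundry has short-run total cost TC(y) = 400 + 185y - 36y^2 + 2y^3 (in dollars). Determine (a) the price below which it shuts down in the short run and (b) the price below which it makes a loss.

AVC = 185 - 36y + 2y^2; minimized at y = 9, giving min AVC = $23. That is the shutdown price.
ATC = 400/y + 185 - 36y + 2y^2. Setting dATC/dy = −400/y^2 − 36 + 4y = 0 gives y = 10 (since 4·10^3 − 36·10^2 = 400).
min ATC = 400/10 + 185 − 36·10 + 2·10^2 = $65. That is the break-even price.
Between these two prices the firm operates at a loss; above $65 it earns a profit.

Shutdown price = $23; break-even price = $65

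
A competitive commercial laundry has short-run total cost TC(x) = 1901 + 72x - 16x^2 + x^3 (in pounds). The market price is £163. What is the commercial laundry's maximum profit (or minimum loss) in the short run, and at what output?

Profit = -£211 at x = 13

AVC = 72 - 16x + x^2; min AVC = £8 at x = 8. Since P = £163 ≥ min AVC, the firm produces.
With MC = 72 - 32x + 3x^2, P = MC on the upward-sloping part at x* = 13.
TR = 163·13 = 2119. TC = 1901 + 429 = 2330. Profit = 2119 − 2330 = -£211.
That loss of £211 beats the £1901 the firm would lose by shutting down; producing recovers £1690 of fixed cost.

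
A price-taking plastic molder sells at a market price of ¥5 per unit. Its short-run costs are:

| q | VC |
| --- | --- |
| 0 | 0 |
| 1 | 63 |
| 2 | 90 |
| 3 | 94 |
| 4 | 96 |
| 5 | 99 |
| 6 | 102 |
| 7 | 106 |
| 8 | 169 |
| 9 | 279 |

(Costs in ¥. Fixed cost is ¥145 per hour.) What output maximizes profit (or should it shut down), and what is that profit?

q = 0 (shut down); profit = -¥145

Tabulate TR − TC: q=0: -145; q=1: -203; q=2: -225; q=3: -224; q=4: -221; q=5: -219; q=6: -217; q=7: -216; q=8: -274; q=9: -379.
Profit is highest at q = 0. Equivalently, the lowest AVC in the table is 106/7 ≈ ¥15.14 at q = 7, and P = ¥5 falls below it — price never covers variable cost, so the firm shuts down and loses only its fixed cost.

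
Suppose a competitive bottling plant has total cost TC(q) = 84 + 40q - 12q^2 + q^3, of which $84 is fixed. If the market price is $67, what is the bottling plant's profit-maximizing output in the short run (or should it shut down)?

Produce at q = 9

Variable cost is VC = 40q - 12q^2 + q^3, so AVC = VC/q = 40 - 12q + q^2 and MC = dTC/dq = 40 - 24q + 3q^2.
AVC hits its minimum where MC = AVC, at q = 6, giving min AVC = 40 - 12·6 + 6^2 = $4.
Because $67 ≥ $4, revenue can cover variable cost; the firm operates.
Set P = MC: 67 = 40 - 24q + 3q^2 → -27 - 24q + 3q^2 = 0. The roots are q = -1 and q = 9; the profit-maximizing output is on the rising part of MC, so q* = 9.
Check: AVC at q = 9 is $13 ≤ P, so revenue covers variable cost.
Profit = P·q − TC = 67·9 − 201 = $402.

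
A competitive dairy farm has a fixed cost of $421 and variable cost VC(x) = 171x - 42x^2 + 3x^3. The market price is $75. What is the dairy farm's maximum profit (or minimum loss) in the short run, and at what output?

AVC = 171 - 42x + 3x^2 has its minimum $24 at x = 7; price $75 clears that bar, so the firm operates.
With MC = 171 - 84x + 9x^2, P = MC on the upward-sloping part at x* = 8.
TR = 75·8 = 600. TC = 421 + 216 = 637. Profit = 600 − 637 = -$37.
That loss of $37 beats the $421 the firm would lose by shutting down; producing recovers $384 of fixed cost.

Profit = -$37 at x = 8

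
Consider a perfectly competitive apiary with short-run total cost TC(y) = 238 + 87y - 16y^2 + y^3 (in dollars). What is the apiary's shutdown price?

$23 per unit

The shutdown price is the minimum of AVC. VC = 87y - 16y^2 + y^3, so AVC = 87 - 16y + y^2.
At the minimum of AVC, MC = AVC. MC = 87 - 32y + 3y^2; setting MC = AVC gives 2y^2 - 16y = 0, so y = 8. min AVC = 23.
The firm shuts down for any P below $23.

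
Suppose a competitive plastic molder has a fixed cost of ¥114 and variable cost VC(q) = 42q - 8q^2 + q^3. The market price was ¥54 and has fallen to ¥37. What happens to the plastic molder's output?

MC = 42 - 16q + 3q^2; the shutdown threshold is min AVC = ¥26 (at q = 4).
At P = ¥54 ≥ min AVC, set P = MC on the rising branch: q = 6.
At P = ¥37 ≥ min AVC, set P = MC: q = 5. The firm stays open but cuts output.

Output falls from 6 to 5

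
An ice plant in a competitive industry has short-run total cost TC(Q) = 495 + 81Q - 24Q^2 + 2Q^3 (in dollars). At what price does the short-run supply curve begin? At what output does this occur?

$9 per unit, at Q = 6

Short-run supply begins at min AVC. From VC = 81Q - 24Q^2 + 2Q^3, AVC = 81 - 24Q + 2Q^2.
dAVC/dQ = -24 + 4Q = 0 gives Q = 6. min AVC = 81 - 24·6 + 2·6^2 = 9.
For P < $9 the firm produces nothing.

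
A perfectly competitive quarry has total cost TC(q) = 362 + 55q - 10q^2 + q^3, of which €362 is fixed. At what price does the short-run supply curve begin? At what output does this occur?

€30 per unit, at q = 5

The firm shuts down when price falls below the minimum of average variable cost. AVC = VC/q = 55 - 10q + q^2.
At the minimum of AVC, MC = AVC. MC = 55 - 20q + 3q^2; setting MC = AVC gives 2q^2 - 10q = 0, so q = 5. min AVC = 30.
For P < €30 the firm produces nothing.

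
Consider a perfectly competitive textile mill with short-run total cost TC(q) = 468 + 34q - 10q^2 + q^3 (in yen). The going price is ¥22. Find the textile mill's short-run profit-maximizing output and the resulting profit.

Profit = -¥396 at q = 6

AVC = 34 - 10q + q^2 has its minimum ¥9 at q = 5; price ¥22 clears that bar, so the firm operates.
With MC = 34 - 20q + 3q^2, P = MC on the upward-sloping part at q* = 6.
TR = 22·6 = 132. TC = 468 + 60 = 528. Profit = 132 − 528 = -¥396.
That loss of ¥396 beats the ¥468 the firm would lose by shutting down; producing recovers ¥72 of fixed cost.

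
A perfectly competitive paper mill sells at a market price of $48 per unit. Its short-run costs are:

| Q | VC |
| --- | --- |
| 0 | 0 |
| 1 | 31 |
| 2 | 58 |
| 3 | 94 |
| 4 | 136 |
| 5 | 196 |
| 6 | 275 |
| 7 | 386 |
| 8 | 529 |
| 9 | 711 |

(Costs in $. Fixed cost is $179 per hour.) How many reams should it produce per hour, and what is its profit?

Tabulate TR − TC: Q=0: -179; Q=1: -162; Q=2: -141; Q=3: -129; Q=4: -123; Q=5: -135; Q=6: -166; Q=7: -229; Q=8: -324; Q=9: -458.
Profit is maximized at Q = 4. AVC there is 136/4 = $34 ≤ P, so producing beats shutting down (which would give -$179).

Q = 4; profit = -$123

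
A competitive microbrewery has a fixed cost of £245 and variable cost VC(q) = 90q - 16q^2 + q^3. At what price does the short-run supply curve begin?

Short-run supply begins at min AVC. From VC = 90q - 16q^2 + q^3, AVC = 90 - 16q + q^2.
dAVC/dq = -16 + 2q = 0 gives q = 8. min AVC = 90 - 16·8 + 8^2 = 26.
For P < £26 the firm produces nothing.

£26 per unit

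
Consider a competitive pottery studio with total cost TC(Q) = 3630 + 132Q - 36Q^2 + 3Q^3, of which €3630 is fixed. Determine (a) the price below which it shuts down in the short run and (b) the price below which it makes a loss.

Shutdown price = €24; break-even price = €429

Shutdown price = min AVC. AVC = 132 - 36Q + 3Q^2, with vertex at Q = 6 and minimum €24.
ATC = 3630/Q + 132 - 36Q + 3Q^2. Setting dATC/dQ = −3630/Q^2 − 36 + 6Q = 0 gives Q = 11 (since 6·11^3 − 36·11^2 = 3630).
min ATC = 3630/11 + 132 − 36·11 + 3·11^2 = €429. That is the break-even price.
Between these two prices the firm operates at a loss; above €429 it earns a profit.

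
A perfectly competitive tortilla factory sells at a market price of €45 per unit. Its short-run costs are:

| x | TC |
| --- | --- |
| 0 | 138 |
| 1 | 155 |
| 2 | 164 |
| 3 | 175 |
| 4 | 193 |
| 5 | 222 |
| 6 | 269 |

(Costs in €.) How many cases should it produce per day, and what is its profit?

Profit at each row (π = 45x − TC): x=0: -138; x=1: -110; x=2: -74; x=3: -40; x=4: -13; x=5: 3; x=6: 1.
Profit is maximized at x = 5. AVC there is 84/5 = €16.80 ≤ P, so producing beats shutting down (which would give -€138).

x = 5; profit = €3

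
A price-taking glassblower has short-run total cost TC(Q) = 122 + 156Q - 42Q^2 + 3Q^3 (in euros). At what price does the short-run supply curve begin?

€9 per unit

Short-run supply begins at min AVC. From VC = 156Q - 42Q^2 + 3Q^3, AVC = 156 - 42Q + 3Q^2.
At the minimum of AVC, MC = AVC. MC = 156 - 84Q + 9Q^2; setting MC = AVC gives 6Q^2 - 42Q = 0, so Q = 7. min AVC = 9.
The firm shuts down for any P below €9.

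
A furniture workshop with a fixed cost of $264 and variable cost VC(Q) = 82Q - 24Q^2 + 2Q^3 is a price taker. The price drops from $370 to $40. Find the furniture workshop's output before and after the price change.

MC = 82 - 48Q + 6Q^2; the shutdown threshold is min AVC = $10 (at Q = 6).
At P = $370 ≥ min AVC, set P = MC on the rising branch: Q = 12.
At P = $40 ≥ min AVC, set P = MC: Q = 7. The firm stays open but cuts output.

Output falls from 12 to 7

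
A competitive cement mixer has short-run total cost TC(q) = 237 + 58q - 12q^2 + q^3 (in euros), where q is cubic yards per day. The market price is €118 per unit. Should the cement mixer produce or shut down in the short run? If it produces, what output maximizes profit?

Produce at q = 10

From TC, MC = TC'(q) = 58 - 24q + 3q^2 and AVC = VC/q = 58 - 12q + q^2.
AVC hits its minimum where MC = AVC, at q = 6, giving min AVC = 58 - 12·6 + 6^2 = €22.
P = €118 exceeds min AVC = €22, so the firm stays open.
Solving P = MC: -60 - 24q + 3q^2 = 0 ⇒ q = -2 or 10. On the upward-sloping branch, q* = 10.
Check: AVC at q = 10 is €38 ≤ P, so revenue covers variable cost.
Profit = P·q − TC = 118·10 − 617 = €563.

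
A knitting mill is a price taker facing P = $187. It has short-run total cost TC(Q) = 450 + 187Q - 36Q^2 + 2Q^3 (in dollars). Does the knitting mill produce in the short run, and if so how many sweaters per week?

Produce at Q = 12

Variable cost is VC = 187Q - 36Q^2 + 2Q^3, so AVC = VC/Q = 187 - 36Q + 2Q^2 and MC = dTC/dQ = 187 - 72Q + 6Q^2.
AVC is minimized where dAVC/dQ = -36 + 4Q = 0, at Q = 9; min AVC = 187 - 36·9 + 2·9^2 = $25.
Since P = $187 ≥ min AVC = $25, price covers variable cost and the firm should produce.
P = MC gives -72Q + 6Q^2 = 0, with roots 0 and 12. Take the larger (rising MC): Q* = 12.
Check: AVC at Q = 12 is $43 ≤ P, so revenue covers variable cost.
Profit = P·Q − TC = 187·12 − 966 = $1278.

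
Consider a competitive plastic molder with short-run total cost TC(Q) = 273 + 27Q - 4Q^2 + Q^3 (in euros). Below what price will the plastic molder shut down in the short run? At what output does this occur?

€23 per unit, at Q = 2

The firm shuts down when price falls below the minimum of average variable cost. AVC = VC/Q = 27 - 4Q + Q^2.
At the minimum of AVC, MC = AVC. MC = 27 - 8Q + 3Q^2; setting MC = AVC gives 2Q^2 - 4Q = 0, so Q = 2. min AVC = 23.
For P < €23 the firm produces nothing.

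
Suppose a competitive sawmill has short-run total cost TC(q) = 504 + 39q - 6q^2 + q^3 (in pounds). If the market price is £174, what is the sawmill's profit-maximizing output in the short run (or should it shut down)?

From TC, MC = TC'(q) = 39 - 12q + 3q^2 and AVC = VC/q = 39 - 6q + q^2.
The AVC parabola has its vertex at q = 6/2 = 3, where AVC = 39 - 6·3 + 3^2 = £30.
P = £174 exceeds min AVC = £30, so the firm stays open.
Solving P = MC: -135 - 12q + 3q^2 = 0 ⇒ q = -5 or 9. On the upward-sloping branch, q* = 9.
Check: AVC at q = 9 is £66 ≤ P, so revenue covers variable cost.
Profit = P·q − TC = 174·9 − 1098 = £468.

Produce at q = 9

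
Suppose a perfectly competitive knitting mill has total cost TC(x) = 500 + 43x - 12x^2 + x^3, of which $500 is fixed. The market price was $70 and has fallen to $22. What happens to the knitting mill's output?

Output falls from 9 to 7

AVC = 43 - 12x + x^2, minimized at x = 6 where min AVC = $7. MC = 43 - 24x + 3x^2.
At P = $70 ≥ min AVC, set P = MC on the rising branch: x = 9.
At P = $22 ≥ min AVC, set P = MC: x = 7. The firm stays open but cuts output.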